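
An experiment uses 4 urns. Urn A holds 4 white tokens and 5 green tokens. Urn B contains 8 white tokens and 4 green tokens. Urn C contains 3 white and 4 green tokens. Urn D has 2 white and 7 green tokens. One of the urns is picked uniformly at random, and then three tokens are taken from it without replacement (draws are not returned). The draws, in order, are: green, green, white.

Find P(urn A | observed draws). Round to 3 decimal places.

Compute the likelihood of the observed sequence for each case: P(data | urn A) = (5/9)(4/8)(4/7) = 0.15873; P(data | urn B) = (4/12)(3/11)(8/10) = 0.072727; P(data | urn C) = (4/7)(3/6)(3/5) = 0.17143; P(data | urn D) = (7/9)(6/8)(2/7) = 0.16667.
The prior-weighted likelihoods are 1/4 · 0.15873 = 0.039683, 1/4 · 0.072727 = 0.018182, 1/4 · 0.17143 = 0.042857, 1/4 · 0.16667 = 0.041667; with total 0.14239.
So P(urn A | data) = (0.039683) / (0.14239) = 0.27869.

0.279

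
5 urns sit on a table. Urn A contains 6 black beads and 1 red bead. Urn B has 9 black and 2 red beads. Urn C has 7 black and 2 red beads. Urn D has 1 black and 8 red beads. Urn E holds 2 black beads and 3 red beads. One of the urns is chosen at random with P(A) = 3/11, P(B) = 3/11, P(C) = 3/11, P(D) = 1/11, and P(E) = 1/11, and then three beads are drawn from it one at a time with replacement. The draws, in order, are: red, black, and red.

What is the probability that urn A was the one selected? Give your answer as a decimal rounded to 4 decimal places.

Compute the likelihood of the observed sequence for each case: P(data | urn A) = (1/7)(6/7)(1/7) = 0.017493; P(data | urn B) = (2/11)(9/11)(2/11) = 0.027047; P(data | urn C) = (2/9)(7/9)(2/9) = 0.038409; P(data | urn D) = (8/9)(1/9)(8/9) = 0.087791; P(data | urn E) = (3/5)(2/5)(3/5) = 0.144.
Multiplying each by its prior: 3/11 · 0.017493 = 0.0047707, 3/11 · 0.027047 = 0.0073765, 3/11 · 0.038409 = 0.010475, 1/11 · 0.087791 = 0.007981, 1/11 · 0.144 = 0.013091; summing to 0.043694.
Therefore the posterior P(urn A | data) = (0.0047707) / (0.043694) = 0.10918.

0.1092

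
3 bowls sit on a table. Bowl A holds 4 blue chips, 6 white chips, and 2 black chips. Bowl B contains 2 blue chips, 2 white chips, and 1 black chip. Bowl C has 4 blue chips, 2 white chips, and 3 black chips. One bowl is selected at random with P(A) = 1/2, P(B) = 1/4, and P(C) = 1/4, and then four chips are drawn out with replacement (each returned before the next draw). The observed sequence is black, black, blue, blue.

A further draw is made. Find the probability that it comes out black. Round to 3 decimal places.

0.279

The likelihood of the observed sequence under each hypothesis: P(data | bowl A) = (2/12)(2/12)(4/12)(4/12) = 0.0030864; P(data | bowl B) = (1/5)(1/5)(2/5)(2/5) = 0.0064; P(data | bowl C) = (3/9)(3/9)(4/9)(4/9) = 0.021948.
The prior-weighted likelihoods are 1/2 · 0.0030864 = 0.0015432, 1/4 · 0.0064 = 0.0016, 1/4 · 0.021948 = 0.005487; these sum to 0.0086302.
The posterior is then P(bowl A | data) = 0.17882, P(bowl B | data) = 0.1854, P(bowl C | data) = 0.63579.
The predictive probability is P(black next | data) = (1/6)(0.17882) + (1/5)(0.1854) + (1/3)(0.63579) = 0.27881.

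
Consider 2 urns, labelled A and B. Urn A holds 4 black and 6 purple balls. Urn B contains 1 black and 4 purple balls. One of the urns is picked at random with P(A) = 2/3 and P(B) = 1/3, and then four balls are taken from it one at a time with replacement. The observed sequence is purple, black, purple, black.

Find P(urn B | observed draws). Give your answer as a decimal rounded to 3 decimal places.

The likelihood of the observed sequence under each hypothesis: P(data | urn A) = (6/10)(4/10)(6/10)(4/10) = 0.0576; P(data | urn B) = (4/5)(1/5)(4/5)(1/5) = 0.0256.
Weighting by the prior gives 2/3 · 0.0576 = 0.0384, 1/3 · 0.0256 = 0.0085333; these sum to 0.046933.
Therefore the posterior P(urn B | data) = (0.0085333) / (0.046933) = 0.18182.

0.182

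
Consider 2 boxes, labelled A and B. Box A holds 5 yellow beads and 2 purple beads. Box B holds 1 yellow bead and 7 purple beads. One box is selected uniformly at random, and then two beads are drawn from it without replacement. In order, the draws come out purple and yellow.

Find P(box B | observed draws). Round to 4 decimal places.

0.3443

Under each hypothesis, the probability of the observed sequence is: P(data | box A) = (2/7)(5/6) = 5/21; P(data | box B) = (7/8)(1/7) = 1/8.
Multiplying each by its prior: 1/2 · 5/21 = 5/42, 1/2 · 1/8 = 1/16; summing to 61/336.
Therefore the posterior P(box B | data) = (1/16) / (61/336) = 21/61.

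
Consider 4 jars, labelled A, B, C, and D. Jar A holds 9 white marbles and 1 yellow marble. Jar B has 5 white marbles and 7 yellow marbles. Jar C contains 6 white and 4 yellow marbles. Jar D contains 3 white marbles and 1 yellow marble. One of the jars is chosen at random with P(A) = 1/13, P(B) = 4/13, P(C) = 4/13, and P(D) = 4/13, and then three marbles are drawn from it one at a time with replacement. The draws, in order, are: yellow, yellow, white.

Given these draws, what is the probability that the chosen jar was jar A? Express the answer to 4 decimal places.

0.0078

The likelihood of the observed sequence under each hypothesis: P(data | jar A) = (1/10)(1/10)(9/10) = 0.009; P(data | jar B) = (7/12)(7/12)(5/12) = 0.14178; P(data | jar C) = (4/10)(4/10)(6/10) = 0.096; P(data | jar D) = (1/4)(1/4)(3/4) = 0.046875.
The prior-weighted likelihoods are 1/13 · 0.009 = 0.00069231, 4/13 · 0.14178 = 0.043625, 4/13 · 0.096 = 0.029538, 4/13 · 0.046875 = 0.014423; these sum to 0.088279.
Hence P(jar A | data) = (0.00069231) / (0.088279) = 0.0078423.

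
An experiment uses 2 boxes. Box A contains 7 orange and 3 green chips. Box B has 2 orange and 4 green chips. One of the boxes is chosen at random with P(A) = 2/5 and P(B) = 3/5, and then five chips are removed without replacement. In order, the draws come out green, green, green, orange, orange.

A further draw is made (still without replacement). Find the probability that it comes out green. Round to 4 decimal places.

The likelihood of the observed sequence under each hypothesis: P(data | box A) = (3/10)(2/9)(1/8)(7/7)(6/6) = 1/120; P(data | box B) = (4/6)(3/5)(2/4)(2/3)(1/2) = 1/15.
Weighting by the prior gives 2/5 · 1/120 = 1/300, 3/5 · 1/15 = 1/25; with total 13/300.
The posterior is then P(box A | data) = 1/13, P(box B | data) = 12/13.
So P(green next | data) = Σ P(green next | H) P(H | data) = (0)(1/13) + (1)(12/13) = 12/13.

0.9231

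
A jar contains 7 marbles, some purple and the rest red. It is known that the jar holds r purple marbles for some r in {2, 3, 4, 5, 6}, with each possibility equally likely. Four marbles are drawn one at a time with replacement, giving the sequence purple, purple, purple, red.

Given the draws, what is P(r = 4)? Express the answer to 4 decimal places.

Under each hypothesis, the probability of the observed sequence is: P(data | r = 2) = (2/7)(2/7)(2/7)(5/7) = 0.01666; P(data | r = 3) = (3/7)(3/7)(3/7)(4/7) = 0.044981; P(data | r = 4) = (4/7)(4/7)(4/7)(3/7) = 0.079967; P(data | r = 5) = (5/7)(5/7)(5/7)(2/7) = 0.10412; P(data | r = 6) = (6/7)(6/7)(6/7)(1/7) = 0.089963.
Multiplying each by its prior: 1/5 · 0.01666 = 0.0033319, 1/5 · 0.044981 = 0.0089963, 1/5 · 0.079967 = 0.015993, 1/5 · 0.10412 = 0.020825, 1/5 · 0.089963 = 0.017993; summing to 0.067139.
So P(r = 4 | data) = (0.015993) / (0.067139) = 0.23821.

0.2382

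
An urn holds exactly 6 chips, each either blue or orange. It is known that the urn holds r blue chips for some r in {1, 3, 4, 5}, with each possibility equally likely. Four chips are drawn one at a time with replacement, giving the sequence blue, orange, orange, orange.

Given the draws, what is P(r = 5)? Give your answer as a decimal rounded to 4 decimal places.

The likelihood of the observed sequence under each hypothesis: P(data | r = 1) = (1/6)(5/6)(5/6)(5/6) = 0.096451; P(data | r = 3) = (3/6)(3/6)(3/6)(3/6) = 0.0625; P(data | r = 4) = (4/6)(2/6)(2/6)(2/6) = 0.024691; P(data | r = 5) = (5/6)(1/6)(1/6)(1/6) = 0.003858.
The prior-weighted likelihoods are 1/4 · 0.096451 = 0.024113, 1/4 · 0.0625 = 0.015625, 1/4 · 0.024691 = 0.0061728, 1/4 · 0.003858 = 0.00096451; with total 0.046875.
By Bayes' rule, P(r = 5 | data) = (0.00096451) / (0.046875) = 0.020576.

0.0206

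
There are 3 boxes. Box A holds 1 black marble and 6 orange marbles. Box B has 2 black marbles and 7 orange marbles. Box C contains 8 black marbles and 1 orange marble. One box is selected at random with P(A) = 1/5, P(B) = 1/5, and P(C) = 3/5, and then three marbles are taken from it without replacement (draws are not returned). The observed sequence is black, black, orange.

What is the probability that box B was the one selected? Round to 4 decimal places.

Compute the likelihood of the observed sequence for each case: P(data | box A) = (1/7)(0/6) = 0; P(data | box B) = (2/9)(1/8)(7/7) = 1/36; P(data | box C) = (8/9)(7/8)(1/7) = 1/9.
The prior-weighted likelihoods are 1/5 · 0 = 0, 1/5 · 1/36 = 1/180, 3/5 · 1/9 = 1/15; these sum to 13/180.
Therefore the posterior P(box B | data) = (1/180) / (13/180) = 1/13.

0.0769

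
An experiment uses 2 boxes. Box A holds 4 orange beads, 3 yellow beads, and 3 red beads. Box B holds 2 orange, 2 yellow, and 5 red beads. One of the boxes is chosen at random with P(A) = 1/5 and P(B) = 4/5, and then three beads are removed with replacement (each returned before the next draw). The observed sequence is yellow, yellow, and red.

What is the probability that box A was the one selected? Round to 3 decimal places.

0.197

For each hypothesis, P(data | H) works out to: P(data | box A) = (3/10)(3/10)(3/10) = 0.027; P(data | box B) = (2/9)(2/9)(5/9) = 0.027435.
Multiplying each by its prior: 1/5 · 0.027 = 0.0054, 4/5 · 0.027435 = 0.021948; with total 0.027348.
So P(box A | data) = (0.0054) / (0.027348) = 0.19746.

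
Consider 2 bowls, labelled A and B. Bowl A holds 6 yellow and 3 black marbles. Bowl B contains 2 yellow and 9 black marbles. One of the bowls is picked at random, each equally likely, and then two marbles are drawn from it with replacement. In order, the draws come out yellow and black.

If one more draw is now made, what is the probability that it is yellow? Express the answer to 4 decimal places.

Compute the likelihood of the observed sequence for each case: P(data | bowl A) = (6/9)(3/9) = 0.22222; P(data | bowl B) = (2/11)(9/11) = 0.14876.
Multiplying each by its prior: 1/2 · 0.22222 = 0.11111, 1/2 · 0.14876 = 0.07438; with total 0.18549.
Normalising, the posterior is P(bowl A | data) = 0.59901, P(bowl B | data) = 0.40099.
Averaging over the posterior, P(yellow next | data) = (2/3)(0.59901) + (2/11)(0.40099) = 0.47225.

0.4722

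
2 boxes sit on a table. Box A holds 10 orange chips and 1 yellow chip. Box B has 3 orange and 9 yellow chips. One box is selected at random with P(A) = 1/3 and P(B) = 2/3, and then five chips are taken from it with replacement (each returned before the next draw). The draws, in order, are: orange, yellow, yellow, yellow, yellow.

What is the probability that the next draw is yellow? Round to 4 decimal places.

Compute the likelihood of the observed sequence for each case: P(data | box A) = (10/11)(1/11)(1/11)(1/11)(1/11) = 6.2092e-05; P(data | box B) = (3/12)(9/12)(9/12)(9/12)(9/12) = 0.079102.
Weighting by the prior gives 1/3 · 6.2092e-05 = 2.0697e-05, 2/3 · 0.079102 = 0.052734; summing to 0.052755.
The posterior is then P(box A | data) = 0.00039233, P(box B | data) = 0.99961.
The predictive probability is P(yellow next | data) = (1/11)(0.00039233) + (3/4)(0.99961) = 0.74974.

0.7497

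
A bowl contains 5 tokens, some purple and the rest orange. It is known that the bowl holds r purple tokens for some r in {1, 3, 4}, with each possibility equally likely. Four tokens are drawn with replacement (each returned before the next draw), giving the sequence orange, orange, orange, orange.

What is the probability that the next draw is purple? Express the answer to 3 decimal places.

0.226

Compute the likelihood of the observed sequence for each case: P(data | r = 1) = (4/5)(4/5)(4/5)(4/5) = 0.4096; P(data | r = 3) = (2/5)(2/5)(2/5)(2/5) = 0.0256; P(data | r = 4) = (1/5)(1/5)(1/5)(1/5) = 0.0016.
The prior-weighted likelihoods are 1/3 · 0.4096 = 0.13653, 1/3 · 0.0256 = 0.0085333, 1/3 · 0.0016 = 0.00053333; with total 0.1456.
The posterior is then P(r = 1 | data) = 0.93773, P(r = 3 | data) = 0.058608, P(r = 4 | data) = 0.003663.
Averaging over the posterior, P(purple next | data) = (1/5)(0.93773) + (3/5)(0.058608) + (4/5)(0.003663) = 0.22564.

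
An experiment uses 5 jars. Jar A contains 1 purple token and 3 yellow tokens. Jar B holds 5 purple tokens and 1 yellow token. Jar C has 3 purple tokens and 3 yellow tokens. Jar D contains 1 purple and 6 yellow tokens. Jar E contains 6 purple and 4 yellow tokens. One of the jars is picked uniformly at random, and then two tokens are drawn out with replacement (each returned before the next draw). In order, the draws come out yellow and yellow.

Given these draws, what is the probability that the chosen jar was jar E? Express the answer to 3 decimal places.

Under each hypothesis, the probability of the observed sequence is: P(data | jar A) = (3/4)(3/4) = 0.5625; P(data | jar B) = (1/6)(1/6) = 0.027778; P(data | jar C) = (3/6)(3/6) = 0.25; P(data | jar D) = (6/7)(6/7) = 0.73469; P(data | jar E) = (4/10)(4/10) = 0.16.
Weighting by the prior gives 1/5 · 0.5625 = 0.1125, 1/5 · 0.027778 = 0.0055556, 1/5 · 0.25 = 0.05, 1/5 · 0.73469 = 0.14694, 1/5 · 0.16 = 0.032; these sum to 0.34699.
By Bayes' rule, P(jar E | data) = (0.032) / (0.34699) = 0.092221.

0.092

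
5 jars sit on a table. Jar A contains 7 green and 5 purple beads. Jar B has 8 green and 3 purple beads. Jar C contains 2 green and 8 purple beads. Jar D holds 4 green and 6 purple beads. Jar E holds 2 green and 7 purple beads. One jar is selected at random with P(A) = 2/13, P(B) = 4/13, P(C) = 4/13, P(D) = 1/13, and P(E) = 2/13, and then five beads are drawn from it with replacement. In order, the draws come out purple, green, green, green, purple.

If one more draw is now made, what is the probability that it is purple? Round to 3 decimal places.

0.418

For each hypothesis, P(data | H) works out to: P(data | jar A) = (5/12)(7/12)(7/12)(7/12)(5/12) = 0.034461; P(data | jar B) = (3/11)(8/11)(8/11)(8/11)(3/11) = 0.028612; P(data | jar C) = (8/10)(2/10)(2/10)(2/10)(8/10) = 0.00512; P(data | jar D) = (6/10)(4/10)(4/10)(4/10)(6/10) = 0.02304; P(data | jar E) = (7/9)(2/9)(2/9)(2/9)(7/9) = 0.0066386.
Weighting by the prior gives 2/13 · 0.034461 = 0.0053017, 4/13 · 0.028612 = 0.0088037, 4/13 · 0.00512 = 0.0015754, 1/13 · 0.02304 = 0.0017723, 2/13 · 0.0066386 = 0.0010213; with total 0.018474.
The posterior is then P(jar A | data) = 0.28697, P(jar B | data) = 0.47654, P(jar C | data) = 0.085274, P(jar D | data) = 0.095933, P(jar E | data) = 0.055283.
So P(purple next | data) = Σ P(purple next | H) P(H | data) = (5/12)(0.28697) + (3/11)(0.47654) + (4/5)(0.085274) + (3/5)(0.095933) + (7/9)(0.055283) = 0.41831.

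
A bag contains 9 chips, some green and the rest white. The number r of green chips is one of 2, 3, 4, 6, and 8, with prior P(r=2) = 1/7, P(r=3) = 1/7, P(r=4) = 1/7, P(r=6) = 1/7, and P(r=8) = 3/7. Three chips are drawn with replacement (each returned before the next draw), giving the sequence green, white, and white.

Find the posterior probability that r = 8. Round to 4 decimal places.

Compute the likelihood of the observed sequence for each case: P(data | r = 2) = (2/9)(7/9)(7/9) = 0.13443; P(data | r = 3) = (3/9)(6/9)(6/9) = 0.14815; P(data | r = 4) = (4/9)(5/9)(5/9) = 0.13717; P(data | r = 6) = (6/9)(3/9)(3/9) = 0.074074; P(data | r = 8) = (8/9)(1/9)(1/9) = 0.010974.
The prior-weighted likelihoods are 1/7 · 0.13443 = 0.019204, 1/7 · 0.14815 = 0.021164, 1/7 · 0.13717 = 0.019596, 1/7 · 0.074074 = 0.010582, 3/7 · 0.010974 = 0.0047031; these sum to 0.07525.
By Bayes' rule, P(r = 8 | data) = (0.0047031) / (0.07525) = 0.0625.

0.0625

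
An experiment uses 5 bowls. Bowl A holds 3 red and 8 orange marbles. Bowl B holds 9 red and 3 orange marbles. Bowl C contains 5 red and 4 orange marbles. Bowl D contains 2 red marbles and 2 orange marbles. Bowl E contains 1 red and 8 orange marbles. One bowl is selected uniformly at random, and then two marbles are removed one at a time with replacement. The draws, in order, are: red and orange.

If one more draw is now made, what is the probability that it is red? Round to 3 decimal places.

0.477

Under each hypothesis, the probability of the observed sequence is: P(data | bowl A) = (3/11)(8/11) = 0.19835; P(data | bowl B) = (9/12)(3/12) = 0.1875; P(data | bowl C) = (5/9)(4/9) = 0.24691; P(data | bowl D) = (2/4)(2/4) = 0.25; P(data | bowl E) = (1/9)(8/9) = 0.098765.
The prior-weighted likelihoods are 1/5 · 0.19835 = 0.039669, 1/5 · 0.1875 = 0.0375, 1/5 · 0.24691 = 0.049383, 1/5 · 0.25 = 0.05, 1/5 · 0.098765 = 0.019753; these sum to 0.19631.
Dividing through by the total gives posterior P(bowl A | data) = 0.20208, P(bowl B | data) = 0.19103, P(bowl C | data) = 0.25156, P(bowl D | data) = 0.25471, P(bowl E | data) = 0.10062.
So P(red next | data) = Σ P(red next | H) P(H | data) = (3/11)(0.20208) + (3/4)(0.19103) + (5/9)(0.25156) + (1/2)(0.25471) + (1/9)(0.10062) = 0.47667.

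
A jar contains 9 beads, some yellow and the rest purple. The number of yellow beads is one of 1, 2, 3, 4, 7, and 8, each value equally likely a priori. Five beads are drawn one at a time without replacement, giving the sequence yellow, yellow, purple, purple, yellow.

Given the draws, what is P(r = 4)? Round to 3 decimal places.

0.444

Compute the likelihood of the observed sequence for each case: P(data | r = 1) = (1/9)(0/8) = 0; P(data | r = 2) = (2/9)(1/8)(7/7)(6/6)(0/5) = 0; P(data | r = 3) = (3/9)(2/8)(6/7)(5/6)(1/5) = 1/84; P(data | r = 4) = (4/9)(3/8)(5/7)(4/6)(2/5) = 2/63; P(data | r = 7) = (7/9)(6/8)(2/7)(1/6)(5/5) = 1/36; P(data | r = 8) = (8/9)(7/8)(1/7)(0/6) = 0.
The prior-weighted likelihoods are 1/6 · 0 = 0, 1/6 · 0 = 0, 1/6 · 1/84 = 1/504, 1/6 · 2/63 = 1/189, 1/6 · 1/36 = 1/216, 1/6 · 0 = 0; with total 1/84.
So P(r = 4 | data) = (1/189) / (1/84) = 4/9.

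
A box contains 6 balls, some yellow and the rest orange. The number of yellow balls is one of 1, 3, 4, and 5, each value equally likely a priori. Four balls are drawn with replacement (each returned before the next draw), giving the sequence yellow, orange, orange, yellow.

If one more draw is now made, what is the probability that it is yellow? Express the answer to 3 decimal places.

0.555

Under each hypothesis, the probability of the observed sequence is: P(data | r = 1) = (1/6)(5/6)(5/6)(1/6) = 0.01929; P(data | r = 3) = (3/6)(3/6)(3/6)(3/6) = 0.0625; P(data | r = 4) = (4/6)(2/6)(2/6)(4/6) = 0.049383; P(data | r = 5) = (5/6)(1/6)(1/6)(5/6) = 0.01929.
Weighting by the prior gives 1/4 · 0.01929 = 0.0048225, 1/4 · 0.0625 = 0.015625, 1/4 · 0.049383 = 0.012346, 1/4 · 0.01929 = 0.0048225; these sum to 0.037616.
The posterior is then P(r = 1 | data) = 0.12821, P(r = 3 | data) = 0.41538, P(r = 4 | data) = 0.32821, P(r = 5 | data) = 0.12821.
So P(yellow next | data) = Σ P(yellow next | H) P(H | data) = (1/6)(0.12821) + (1/2)(0.41538) + (2/3)(0.32821) + (5/6)(0.12821) = 0.5547.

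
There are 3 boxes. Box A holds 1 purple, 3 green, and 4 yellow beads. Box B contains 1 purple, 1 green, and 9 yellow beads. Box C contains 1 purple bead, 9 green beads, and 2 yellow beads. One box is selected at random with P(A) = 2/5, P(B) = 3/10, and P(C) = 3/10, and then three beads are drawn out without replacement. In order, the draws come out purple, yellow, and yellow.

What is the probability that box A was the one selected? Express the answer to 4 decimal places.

The likelihood of the observed sequence under each hypothesis: P(data | box A) = (1/8)(4/7)(3/6) = 0.035714; P(data | box B) = (1/11)(9/10)(8/9) = 0.072727; P(data | box C) = (1/12)(2/11)(1/10) = 0.0015152.
The prior-weighted likelihoods are 2/5 · 0.035714 = 0.014286, 3/10 · 0.072727 = 0.021818, 3/10 · 0.0015152 = 0.00045455; these sum to 0.036558.
Therefore the posterior P(box A | data) = (0.014286) / (0.036558) = 0.39076.

0.3908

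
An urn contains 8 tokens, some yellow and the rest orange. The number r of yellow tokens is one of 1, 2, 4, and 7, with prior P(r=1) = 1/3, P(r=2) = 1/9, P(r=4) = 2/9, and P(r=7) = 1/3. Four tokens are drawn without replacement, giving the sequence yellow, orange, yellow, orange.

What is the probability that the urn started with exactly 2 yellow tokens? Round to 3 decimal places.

0.172

Under each hypothesis, the probability of the observed sequence is: P(data | r = 1) = (1/8)(7/7)(0/6) = 0; P(data | r = 2) = (2/8)(6/7)(1/6)(5/5) = 0.035714; P(data | r = 4) = (4/8)(4/7)(3/6)(3/5) = 0.085714; P(data | r = 7) = (7/8)(1/7)(6/6)(0/5) = 0.
The prior-weighted likelihoods are 1/3 · 0 = 0, 1/9 · 0.035714 = 0.0039683, 2/9 · 0.085714 = 0.019048, 1/3 · 0 = 0; with total 0.023016.
Hence P(r = 2 | data) = (0.0039683) / (0.023016) = 0.17241.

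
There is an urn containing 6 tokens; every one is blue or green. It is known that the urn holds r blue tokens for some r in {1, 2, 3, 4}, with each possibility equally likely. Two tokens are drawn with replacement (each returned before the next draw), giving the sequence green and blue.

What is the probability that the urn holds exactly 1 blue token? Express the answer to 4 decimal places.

The likelihood of the observed sequence under each hypothesis: P(data | r = 1) = (5/6)(1/6) = 5/36; P(data | r = 2) = (4/6)(2/6) = 2/9; P(data | r = 3) = (3/6)(3/6) = 1/4; P(data | r = 4) = (2/6)(4/6) = 2/9.
Multiplying each by its prior: 1/4 · 5/36 = 5/144, 1/4 · 2/9 = 1/18, 1/4 · 1/4 = 1/16, 1/4 · 2/9 = 1/18; these sum to 5/24.
Hence P(r = 1 | data) = (5/144) / (5/24) = 1/6.

0.1667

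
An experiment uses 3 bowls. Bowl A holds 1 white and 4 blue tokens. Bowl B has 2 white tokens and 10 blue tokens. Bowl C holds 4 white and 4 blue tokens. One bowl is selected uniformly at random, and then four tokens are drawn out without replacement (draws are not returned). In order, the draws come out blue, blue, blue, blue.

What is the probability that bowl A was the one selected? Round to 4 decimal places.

Compute the likelihood of the observed sequence for each case: P(data | bowl A) = (4/5)(3/4)(2/3)(1/2) = 0.2; P(data | bowl B) = (10/12)(9/11)(8/10)(7/9) = 0.42424; P(data | bowl C) = (4/8)(3/7)(2/6)(1/5) = 0.014286.
Multiplying each by its prior: 1/3 · 0.2 = 0.066667, 1/3 · 0.42424 = 0.14141, 1/3 · 0.014286 = 0.0047619; summing to 0.21284.
By Bayes' rule, P(bowl A | data) = (0.066667) / (0.21284) = 0.31322.

0.3132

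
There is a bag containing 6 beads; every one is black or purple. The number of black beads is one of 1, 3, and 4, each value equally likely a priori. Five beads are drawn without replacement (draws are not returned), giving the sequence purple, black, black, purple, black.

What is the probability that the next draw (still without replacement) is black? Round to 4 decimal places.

0.5714

Compute the likelihood of the observed sequence for each case: P(data | r = 1) = (5/6)(1/5)(0/4) = 0; P(data | r = 3) = (3/6)(3/5)(2/4)(2/3)(1/2) = 1/20; P(data | r = 4) = (2/6)(4/5)(3/4)(1/3)(2/2) = 1/15.
Weighting by the prior gives 1/3 · 0 = 0, 1/3 · 1/20 = 1/60, 1/3 · 1/15 = 1/45; summing to 7/180.
Normalising, the posterior is P(r = 1 | data) = 0, P(r = 3 | data) = 3/7, P(r = 4 | data) = 4/7.
Averaging over the posterior, P(black next | data) = (0)(3/7) + (1)(4/7) = 4/7.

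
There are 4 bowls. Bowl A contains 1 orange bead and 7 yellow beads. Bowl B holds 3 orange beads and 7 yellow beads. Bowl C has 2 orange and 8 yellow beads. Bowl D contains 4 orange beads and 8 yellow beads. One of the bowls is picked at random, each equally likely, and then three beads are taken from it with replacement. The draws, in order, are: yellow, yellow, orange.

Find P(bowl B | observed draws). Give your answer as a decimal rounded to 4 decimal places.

0.2833

Compute the likelihood of the observed sequence for each case: P(data | bowl A) = (7/8)(7/8)(1/8) = 0.095703; P(data | bowl B) = (7/10)(7/10)(3/10) = 0.147; P(data | bowl C) = (8/10)(8/10)(2/10) = 0.128; P(data | bowl D) = (8/12)(8/12)(4/12) = 0.14815.
Weighting by the prior gives 1/4 · 0.095703 = 0.023926, 1/4 · 0.147 = 0.03675, 1/4 · 0.128 = 0.032, 1/4 · 0.14815 = 0.037037; summing to 0.12971.
So P(bowl B | data) = (0.03675) / (0.12971) = 0.28332.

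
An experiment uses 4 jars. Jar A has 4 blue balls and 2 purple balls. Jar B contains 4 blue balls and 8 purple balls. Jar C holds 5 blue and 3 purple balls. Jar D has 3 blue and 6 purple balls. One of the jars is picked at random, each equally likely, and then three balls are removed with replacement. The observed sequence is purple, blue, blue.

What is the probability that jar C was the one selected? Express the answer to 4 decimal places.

0.3308

The likelihood of the observed sequence under each hypothesis: P(data | jar A) = (2/6)(4/6)(4/6) = 0.14815; P(data | jar B) = (8/12)(4/12)(4/12) = 0.074074; P(data | jar C) = (3/8)(5/8)(5/8) = 0.14648; P(data | jar D) = (6/9)(3/9)(3/9) = 0.074074.
Multiplying each by its prior: 1/4 · 0.14815 = 0.037037, 1/4 · 0.074074 = 0.018519, 1/4 · 0.14648 = 0.036621, 1/4 · 0.074074 = 0.018519; these sum to 0.1107.
So P(jar C | data) = (0.036621) / (0.1107) = 0.33083.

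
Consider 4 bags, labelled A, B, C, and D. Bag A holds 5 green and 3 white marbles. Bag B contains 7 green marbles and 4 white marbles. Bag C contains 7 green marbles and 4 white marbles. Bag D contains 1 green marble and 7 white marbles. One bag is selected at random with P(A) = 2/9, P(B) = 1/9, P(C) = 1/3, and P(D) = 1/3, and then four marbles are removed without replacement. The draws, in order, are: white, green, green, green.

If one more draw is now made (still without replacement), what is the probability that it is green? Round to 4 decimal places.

The likelihood of the observed sequence under each hypothesis: P(data | bag A) = (3/8)(5/7)(4/6)(3/5) = 0.10714; P(data | bag B) = (4/11)(7/10)(6/9)(5/8) = 0.10606; P(data | bag C) = (4/11)(7/10)(6/9)(5/8) = 0.10606; P(data | bag D) = (7/8)(1/7)(0/6) = 0.
Weighting by the prior gives 2/9 · 0.10714 = 0.02381, 1/9 · 0.10606 = 0.011785, 1/3 · 0.10606 = 0.035354, 1/3 · 0 = 0; summing to 0.070948.
The posterior is then P(bag A | data) = 0.33559, P(bag B | data) = 0.1661, P(bag C | data) = 0.49831, P(bag D | data) = 0.
So P(green next | data) = Σ P(green next | H) P(H | data) = (1/2)(0.33559) + (4/7)(0.1661) + (4/7)(0.49831) = 0.54746.

0.5475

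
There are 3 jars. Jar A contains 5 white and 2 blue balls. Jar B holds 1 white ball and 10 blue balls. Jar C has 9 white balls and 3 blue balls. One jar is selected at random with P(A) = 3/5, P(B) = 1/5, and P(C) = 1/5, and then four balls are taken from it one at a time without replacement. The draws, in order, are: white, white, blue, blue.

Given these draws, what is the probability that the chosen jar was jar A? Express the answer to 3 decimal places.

0.797

Under each hypothesis, the probability of the observed sequence is: P(data | jar A) = (5/7)(4/6)(2/5)(1/4) = 0.047619; P(data | jar B) = (1/11)(0/10) = 0; P(data | jar C) = (9/12)(8/11)(3/10)(2/9) = 0.036364.
The prior-weighted likelihoods are 3/5 · 0.047619 = 0.028571, 1/5 · 0 = 0, 1/5 · 0.036364 = 0.0072727; summing to 0.035844.
Therefore the posterior P(jar A | data) = (0.028571) / (0.035844) = 0.7971.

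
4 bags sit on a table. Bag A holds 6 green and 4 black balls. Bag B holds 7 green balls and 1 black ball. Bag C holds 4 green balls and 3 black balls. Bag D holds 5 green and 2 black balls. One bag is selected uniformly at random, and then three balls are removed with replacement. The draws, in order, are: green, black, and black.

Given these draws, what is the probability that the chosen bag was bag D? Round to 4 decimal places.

The likelihood of the observed sequence under each hypothesis: P(data | bag A) = (6/10)(4/10)(4/10) = 0.096; P(data | bag B) = (7/8)(1/8)(1/8) = 0.013672; P(data | bag C) = (4/7)(3/7)(3/7) = 0.10496; P(data | bag D) = (5/7)(2/7)(2/7) = 0.058309.
Weighting by the prior gives 1/4 · 0.096 = 0.024, 1/4 · 0.013672 = 0.003418, 1/4 · 0.10496 = 0.026239, 1/4 · 0.058309 = 0.014577; summing to 0.068234.
Hence P(bag D | data) = (0.014577) / (0.068234) = 0.21364.

0.2136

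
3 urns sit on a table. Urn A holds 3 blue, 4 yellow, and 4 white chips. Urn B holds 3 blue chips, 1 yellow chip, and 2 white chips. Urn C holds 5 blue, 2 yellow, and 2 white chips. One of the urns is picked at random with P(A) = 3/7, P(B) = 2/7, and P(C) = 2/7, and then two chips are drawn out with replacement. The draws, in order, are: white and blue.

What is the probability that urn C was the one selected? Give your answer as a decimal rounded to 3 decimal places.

0.281

The likelihood of the observed sequence under each hypothesis: P(data | urn A) = (4/11)(3/11) = 0.099174; P(data | urn B) = (2/6)(3/6) = 0.16667; P(data | urn C) = (2/9)(5/9) = 0.12346.
Multiplying each by its prior: 3/7 · 0.099174 = 0.042503, 2/7 · 0.16667 = 0.047619, 2/7 · 0.12346 = 0.035273; these sum to 0.1254.
By Bayes' rule, P(urn C | data) = (0.035273) / (0.1254) = 0.2813.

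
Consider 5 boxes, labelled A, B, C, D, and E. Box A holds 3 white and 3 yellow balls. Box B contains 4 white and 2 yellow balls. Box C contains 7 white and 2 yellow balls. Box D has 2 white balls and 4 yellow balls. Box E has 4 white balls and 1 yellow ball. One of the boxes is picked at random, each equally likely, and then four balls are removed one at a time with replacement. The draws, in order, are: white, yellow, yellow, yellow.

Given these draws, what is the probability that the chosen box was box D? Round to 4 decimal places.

The likelihood of the observed sequence under each hypothesis: P(data | box A) = (3/6)(3/6)(3/6)(3/6) = 0.0625; P(data | box B) = (4/6)(2/6)(2/6)(2/6) = 0.024691; P(data | box C) = (7/9)(2/9)(2/9)(2/9) = 0.0085353; P(data | box D) = (2/6)(4/6)(4/6)(4/6) = 0.098765; P(data | box E) = (4/5)(1/5)(1/5)(1/5) = 0.0064.
Multiplying each by its prior: 1/5 · 0.0625 = 0.0125, 1/5 · 0.024691 = 0.0049383, 1/5 · 0.0085353 = 0.0017071, 1/5 · 0.098765 = 0.019753, 1/5 · 0.0064 = 0.00128; these sum to 0.040178.
So P(box D | data) = (0.019753) / (0.040178) = 0.49163.

0.4916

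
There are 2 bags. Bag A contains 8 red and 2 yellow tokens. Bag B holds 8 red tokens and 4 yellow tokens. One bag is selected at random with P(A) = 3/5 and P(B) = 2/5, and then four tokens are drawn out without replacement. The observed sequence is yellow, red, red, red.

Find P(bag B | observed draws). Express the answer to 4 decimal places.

0.3613

For each hypothesis, P(data | H) works out to: P(data | bag A) = (2/10)(8/9)(7/8)(6/7) = 0.13333; P(data | bag B) = (4/12)(8/11)(7/10)(6/9) = 0.11313.
Weighting by the prior gives 3/5 · 0.13333 = 0.08, 2/5 · 0.11313 = 0.045253; with total 0.12525.
By Bayes' rule, P(bag B | data) = (0.045253) / (0.12525) = 0.36129.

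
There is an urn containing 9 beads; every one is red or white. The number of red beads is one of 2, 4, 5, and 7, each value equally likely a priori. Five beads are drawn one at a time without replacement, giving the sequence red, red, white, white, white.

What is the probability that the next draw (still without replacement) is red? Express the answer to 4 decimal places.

The likelihood of the observed sequence under each hypothesis: P(data | r = 2) = (2/9)(1/8)(7/7)(6/6)(5/5) = 1/36; P(data | r = 4) = (4/9)(3/8)(5/7)(4/6)(3/5) = 1/21; P(data | r = 5) = (5/9)(4/8)(4/7)(3/6)(2/5) = 2/63; P(data | r = 7) = (7/9)(6/8)(2/7)(1/6)(0/5) = 0.
The prior-weighted likelihoods are 1/4 · 1/36 = 1/144, 1/4 · 1/21 = 1/84, 1/4 · 2/63 = 1/126, 1/4 · 0 = 0; with total 3/112.
Dividing through by the total gives posterior P(r = 2 | data) = 7/27, P(r = 4 | data) = 4/9, P(r = 5 | data) = 8/27, P(r = 7 | data) = 0.
The predictive probability is P(red next | data) = (0)(7/27) + (1/2)(4/9) + (3/4)(8/27) = 4/9.

0.4444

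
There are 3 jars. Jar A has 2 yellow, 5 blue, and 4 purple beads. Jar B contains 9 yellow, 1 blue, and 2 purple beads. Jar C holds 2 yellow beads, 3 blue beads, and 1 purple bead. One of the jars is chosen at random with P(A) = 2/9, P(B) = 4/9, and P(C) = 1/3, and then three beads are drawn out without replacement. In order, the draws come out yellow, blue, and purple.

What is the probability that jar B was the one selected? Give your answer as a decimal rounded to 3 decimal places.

For each hypothesis, P(data | H) works out to: P(data | jar A) = (2/11)(5/10)(4/9) = 0.040404; P(data | jar B) = (9/12)(1/11)(2/10) = 0.013636; P(data | jar C) = (2/6)(3/5)(1/4) = 0.05.
Multiplying each by its prior: 2/9 · 0.040404 = 0.0089787, 4/9 · 0.013636 = 0.0060606, 1/3 · 0.05 = 0.016667; these sum to 0.031706.
By Bayes' rule, P(jar B | data) = (0.0060606) / (0.031706) = 0.19115.

0.191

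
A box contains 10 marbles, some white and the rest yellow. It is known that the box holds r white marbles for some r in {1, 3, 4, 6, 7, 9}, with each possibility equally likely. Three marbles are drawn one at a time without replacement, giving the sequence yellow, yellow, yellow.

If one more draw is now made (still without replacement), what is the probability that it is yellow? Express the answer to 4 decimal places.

The likelihood of the observed sequence under each hypothesis: P(data | r = 1) = (9/10)(8/9)(7/8) = 7/10; P(data | r = 3) = (7/10)(6/9)(5/8) = 7/24; P(data | r = 4) = (6/10)(5/9)(4/8) = 1/6; P(data | r = 6) = (4/10)(3/9)(2/8) = 1/30; P(data | r = 7) = (3/10)(2/9)(1/8) = 1/120; P(data | r = 9) = (1/10)(0/9) = 0.
Multiplying each by its prior: 1/6 · 7/10 = 7/60, 1/6 · 7/24 = 7/144, 1/6 · 1/6 = 1/36, 1/6 · 1/30 = 1/180, 1/6 · 1/120 = 1/720, 1/6 · 0 = 0; summing to 1/5.
The posterior is then P(r = 1 | data) = 7/12, P(r = 3 | data) = 35/144, P(r = 4 | data) = 5/36, P(r = 6 | data) = 1/36, P(r = 7 | data) = 1/144, P(r = 9 | data) = 0.
Averaging over the posterior, P(yellow next | data) = (6/7)(7/12) + (4/7)(35/144) + (3/7)(5/36) + (1/7)(1/36) + (0)(1/144) = 59/84.

0.7024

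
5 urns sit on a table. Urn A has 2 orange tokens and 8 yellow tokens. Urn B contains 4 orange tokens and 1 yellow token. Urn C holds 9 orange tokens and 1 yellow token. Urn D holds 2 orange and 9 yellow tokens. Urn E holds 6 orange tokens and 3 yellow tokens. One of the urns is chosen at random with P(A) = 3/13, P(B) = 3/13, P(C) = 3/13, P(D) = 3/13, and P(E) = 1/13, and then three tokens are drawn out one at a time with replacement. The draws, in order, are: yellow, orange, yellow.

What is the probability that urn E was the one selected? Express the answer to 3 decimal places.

0.078

Under each hypothesis, the probability of the observed sequence is: P(data | urn A) = (8/10)(2/10)(8/10) = 0.128; P(data | urn B) = (1/5)(4/5)(1/5) = 0.032; P(data | urn C) = (1/10)(9/10)(1/10) = 0.009; P(data | urn D) = (9/11)(2/11)(9/11) = 0.12171; P(data | urn E) = (3/9)(6/9)(3/9) = 0.074074.
The prior-weighted likelihoods are 3/13 · 0.128 = 0.029538, 3/13 · 0.032 = 0.0073846, 3/13 · 0.009 = 0.0020769, 3/13 · 0.12171 = 0.028088, 1/13 · 0.074074 = 0.005698; summing to 0.072786.
So P(urn E | data) = (0.005698) / (0.072786) = 0.078285.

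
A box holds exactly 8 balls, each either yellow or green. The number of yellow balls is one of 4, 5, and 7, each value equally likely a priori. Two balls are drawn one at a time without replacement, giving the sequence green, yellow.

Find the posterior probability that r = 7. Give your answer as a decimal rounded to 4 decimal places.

The likelihood of the observed sequence under each hypothesis: P(data | r = 4) = (4/8)(4/7) = 2/7; P(data | r = 5) = (3/8)(5/7) = 15/56; P(data | r = 7) = (1/8)(7/7) = 1/8.
The prior-weighted likelihoods are 1/3 · 2/7 = 2/21, 1/3 · 15/56 = 5/56, 1/3 · 1/8 = 1/24; these sum to 19/84.
By Bayes' rule, P(r = 7 | data) = (1/24) / (19/84) = 7/38.

0.1842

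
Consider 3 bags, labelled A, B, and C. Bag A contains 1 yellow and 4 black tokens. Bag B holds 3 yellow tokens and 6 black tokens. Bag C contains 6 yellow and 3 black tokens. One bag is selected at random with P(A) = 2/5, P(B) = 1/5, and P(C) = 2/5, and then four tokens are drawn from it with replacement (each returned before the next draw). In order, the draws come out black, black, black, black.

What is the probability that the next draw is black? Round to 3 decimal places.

For each hypothesis, P(data | H) works out to: P(data | bag A) = (4/5)(4/5)(4/5)(4/5) = 0.4096; P(data | bag B) = (6/9)(6/9)(6/9)(6/9) = 0.19753; P(data | bag C) = (3/9)(3/9)(3/9)(3/9) = 0.012346.
Weighting by the prior gives 2/5 · 0.4096 = 0.16384, 1/5 · 0.19753 = 0.039506, 2/5 · 0.012346 = 0.0049383; with total 0.20828.
The posterior is then P(bag A | data) = 0.78662, P(bag B | data) = 0.18967, P(bag C | data) = 0.023709.
The predictive probability is P(black next | data) = (4/5)(0.78662) + (2/3)(0.18967) + (1/3)(0.023709) = 0.76365.

0.764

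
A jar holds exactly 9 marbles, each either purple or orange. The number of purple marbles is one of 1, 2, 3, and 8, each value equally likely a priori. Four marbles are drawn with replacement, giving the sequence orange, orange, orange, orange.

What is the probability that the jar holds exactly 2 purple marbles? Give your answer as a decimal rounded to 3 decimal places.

0.308

Compute the likelihood of the observed sequence for each case: P(data | r = 1) = (8/9)(8/9)(8/9)(8/9) = 0.6243; P(data | r = 2) = (7/9)(7/9)(7/9)(7/9) = 0.36595; P(data | r = 3) = (6/9)(6/9)(6/9)(6/9) = 0.19753; P(data | r = 8) = (1/9)(1/9)(1/9)(1/9) = 0.00015242.
Multiplying each by its prior: 1/4 · 0.6243 = 0.15607, 1/4 · 0.36595 = 0.091488, 1/4 · 0.19753 = 0.049383, 1/4 · 0.00015242 = 3.8104e-05; with total 0.29698.
Therefore the posterior P(r = 2 | data) = (0.091488) / (0.29698) = 0.30806.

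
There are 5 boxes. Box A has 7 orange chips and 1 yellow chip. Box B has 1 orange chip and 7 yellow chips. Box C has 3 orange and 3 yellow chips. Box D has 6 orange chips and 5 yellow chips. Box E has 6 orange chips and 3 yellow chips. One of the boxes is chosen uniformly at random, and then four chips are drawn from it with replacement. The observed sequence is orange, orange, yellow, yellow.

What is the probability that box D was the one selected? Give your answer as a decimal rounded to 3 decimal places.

Under each hypothesis, the probability of the observed sequence is: P(data | box A) = (7/8)(7/8)(1/8)(1/8) = 0.011963; P(data | box B) = (1/8)(1/8)(7/8)(7/8) = 0.011963; P(data | box C) = (3/6)(3/6)(3/6)(3/6) = 0.0625; P(data | box D) = (6/11)(6/11)(5/11)(5/11) = 0.061471; P(data | box E) = (6/9)(6/9)(3/9)(3/9) = 0.049383.
The prior-weighted likelihoods are 1/5 · 0.011963 = 0.0023926, 1/5 · 0.011963 = 0.0023926, 1/5 · 0.0625 = 0.0125, 1/5 · 0.061471 = 0.012294, 1/5 · 0.049383 = 0.0098765; with total 0.039456.
By Bayes' rule, P(box D | data) = (0.012294) / (0.039456) = 0.31159.

0.312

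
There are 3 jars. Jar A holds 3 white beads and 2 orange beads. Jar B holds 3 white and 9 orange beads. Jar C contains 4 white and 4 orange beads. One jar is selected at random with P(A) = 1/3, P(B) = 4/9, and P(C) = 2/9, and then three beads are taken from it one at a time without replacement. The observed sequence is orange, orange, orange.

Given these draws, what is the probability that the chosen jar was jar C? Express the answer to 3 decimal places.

For each hypothesis, P(data | H) works out to: P(data | jar A) = (2/5)(1/4)(0/3) = 0; P(data | jar B) = (9/12)(8/11)(7/10) = 0.38182; P(data | jar C) = (4/8)(3/7)(2/6) = 0.071429.
The prior-weighted likelihoods are 1/3 · 0 = 0, 4/9 · 0.38182 = 0.1697, 2/9 · 0.071429 = 0.015873; with total 0.18557.
Hence P(jar C | data) = (0.015873) / (0.18557) = 0.085537.

0.086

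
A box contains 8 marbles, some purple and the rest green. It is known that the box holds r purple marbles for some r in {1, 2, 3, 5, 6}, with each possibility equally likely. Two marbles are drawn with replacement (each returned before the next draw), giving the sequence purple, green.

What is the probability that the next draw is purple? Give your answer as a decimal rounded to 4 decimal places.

0.4570

For each hypothesis, P(data | H) works out to: P(data | r = 1) = (1/8)(7/8) = 7/64; P(data | r = 2) = (2/8)(6/8) = 3/16; P(data | r = 3) = (3/8)(5/8) = 15/64; P(data | r = 5) = (5/8)(3/8) = 15/64; P(data | r = 6) = (6/8)(2/8) = 3/16.
Weighting by the prior gives 1/5 · 7/64 = 7/320, 1/5 · 3/16 = 3/80, 1/5 · 15/64 = 3/64, 1/5 · 15/64 = 3/64, 1/5 · 3/16 = 3/80; summing to 61/320.
The posterior is then P(r = 1 | data) = 7/61, P(r = 2 | data) = 12/61, P(r = 3 | data) = 15/61, P(r = 5 | data) = 15/61, P(r = 6 | data) = 12/61.
The predictive probability is P(purple next | data) = (1/8)(7/61) + (1/4)(12/61) + (3/8)(15/61) + (5/8)(15/61) + (3/4)(12/61) = 223/488.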